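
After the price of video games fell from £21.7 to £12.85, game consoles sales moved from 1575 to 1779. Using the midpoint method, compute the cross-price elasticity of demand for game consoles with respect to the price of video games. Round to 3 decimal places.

%ΔQ_x = (1779 − 1575)/[(1575+1779)/2] = 204/1677 ≈ 0.1216.
%ΔP_y = (12.85 − 21.7)/[(21.7+12.85)/2] ≈ -0.5123.
E_xy = 0.1216/-0.5123 ≈ -0.237.
E_xy < 0, so game consoles and video games are complements.

-0.237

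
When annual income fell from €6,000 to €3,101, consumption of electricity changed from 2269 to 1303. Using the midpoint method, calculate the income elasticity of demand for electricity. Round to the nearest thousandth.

%ΔQ = (1303 − 2269)/[(2269+1303)/2] = -966/1786 ≈ -0.5409.
%ΔI = (3,101 − 6,000)/[(6,000+3,101)/2] = -2899/4550.5 ≈ -0.6371.
E_I = %ΔQ/%ΔI ≈ 0.849.
E_I ∈ (0,1): normal good (necessity).

0.849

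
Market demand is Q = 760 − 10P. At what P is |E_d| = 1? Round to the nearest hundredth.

38.00

For linear demand Q = a − bP, E = −bP/(a − bP). |E| = 1 ⇒ bP = a − bP ⇒ P = a/(2b).
P = 760/(2·10) = 38.00.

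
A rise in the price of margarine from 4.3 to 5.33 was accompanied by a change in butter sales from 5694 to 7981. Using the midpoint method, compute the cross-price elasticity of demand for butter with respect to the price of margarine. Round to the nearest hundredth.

1.56

%ΔQ_x = (7981 − 5694)/[(5694+7981)/2] = 2287/6837.5 ≈ 0.3345.
%ΔP_y = (5.33 − 4.3)/[(4.3+5.33)/2] ≈ 0.2139.
E_xy = 0.3345/0.2139 ≈ 1.56.
E_xy > 0, so butter and margarine are substitutes.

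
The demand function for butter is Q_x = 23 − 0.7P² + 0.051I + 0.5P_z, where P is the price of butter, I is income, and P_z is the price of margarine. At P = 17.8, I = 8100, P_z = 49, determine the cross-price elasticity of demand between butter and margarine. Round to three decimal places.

0.103

At the given point, Q_x = 23 − 0.7(17.8)² + 0.051(8100) + 0.5(49) = 23 − 221.788 + 413.1 + 24.5 = 238.812.
∂Q_x/∂P_z = +0.5, so E_xy = 0.5·(49/238.812) ≈ 0.103.
E_xy > 0: the goods are substitutes.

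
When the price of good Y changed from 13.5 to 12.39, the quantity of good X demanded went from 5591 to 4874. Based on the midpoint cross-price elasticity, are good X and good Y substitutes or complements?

substitutes

%ΔQ_x = (4874 − 5591)/[(5591+4874)/2] = -717/5232.5 ≈ -0.1370.
%ΔP_y = (12.39 − 13.5)/[(13.5+12.39)/2] ≈ -0.0857.
E_xy = -0.1370/-0.0857 ≈ 1.598.
E_xy > 0, so the goods are substitutes.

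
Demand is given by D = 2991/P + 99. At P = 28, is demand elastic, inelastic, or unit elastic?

inelastic

At P = 28, D = 205.8214.
dD/dP = −2991/P² = −3.8151.
Point elasticity E = (dD/dP)·(P/D) = -3.8151 × 28/205.8214 ≈ -0.519.
|E| ≈ 0.519 < 1, so demand is inelastic.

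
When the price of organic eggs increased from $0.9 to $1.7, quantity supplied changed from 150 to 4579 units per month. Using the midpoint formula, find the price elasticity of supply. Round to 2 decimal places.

3.04

%Δq = (4579 − 150)/[(150 + 4579)/2] = 4429/2364.5 ≈ 1.8731.
%Δp = (1.7 − 0.9)/[(0.9 + 1.7)/2] = 0.8/1.3 ≈ 0.6154.
Arc elasticity E = %Δq/%Δp ≈ 1.8731/0.6154 ≈ 3.04.
|E| > 1: supply is elastic over this range.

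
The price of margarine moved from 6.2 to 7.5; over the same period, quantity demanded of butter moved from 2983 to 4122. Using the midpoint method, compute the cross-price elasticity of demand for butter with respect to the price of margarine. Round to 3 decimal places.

%ΔQ_x = (4122 − 2983)/[(2983+4122)/2] = 1139/3552.5 ≈ 0.3206.
%ΔP_y = (7.5 − 6.2)/[(6.2+7.5)/2] ≈ 0.1898.
E_xy = 0.3206/0.1898 ≈ 1.689.
E_xy > 0, so butter and margarine are substitutes.

1.689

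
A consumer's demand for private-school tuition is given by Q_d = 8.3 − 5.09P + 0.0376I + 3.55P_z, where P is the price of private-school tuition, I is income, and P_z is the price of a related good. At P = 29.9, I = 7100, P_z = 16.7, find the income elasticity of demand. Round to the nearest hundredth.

Q_d = 8.3 − 5.09(29.9) + 0.0376(7100) + 3.55(16.7) = 8.3 − 152.191 + 266.96 + 59.285 = 182.354.
∂Q_d/∂I = +0.0376, so E_I = 0.0376·(7100/182.354) ≈ 1.46.
E_I > 1: normal good (luxury).

1.46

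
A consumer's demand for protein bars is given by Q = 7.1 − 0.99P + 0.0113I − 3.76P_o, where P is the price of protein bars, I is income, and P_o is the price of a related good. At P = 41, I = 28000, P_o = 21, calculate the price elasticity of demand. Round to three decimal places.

-0.199

Substituting, Q = 7.1 − 0.99(41) + 0.0113(28000) − 3.76(21) = 7.1 − 40.59 + 316.4 − 78.96 = 203.95.
∂Q/∂P = −0.99, so E_p = (−0.99)·(41/203.95) ≈ -0.199.
|E_p| < 1: demand is inelastic.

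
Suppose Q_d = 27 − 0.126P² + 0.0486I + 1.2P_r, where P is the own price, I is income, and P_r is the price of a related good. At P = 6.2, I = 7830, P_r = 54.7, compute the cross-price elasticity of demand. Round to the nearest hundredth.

0.14

First evaluate Q_d: 27 − 0.126(6.2)² + 0.0486(7830) + 1.2(54.7) = 27 − 4.8434 + 380.538 + 65.64 = 468.3346.
∂Q_d/∂P_r = +1.2, so E_xy = 1.2·(54.7/468.3346) ≈ 0.14.
E_xy > 0: the goods are substitutes.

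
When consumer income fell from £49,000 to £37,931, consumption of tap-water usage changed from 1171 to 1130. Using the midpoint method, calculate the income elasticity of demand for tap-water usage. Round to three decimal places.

0.140

%ΔQ = (1130 − 1171)/[(1171+1130)/2] = -41/1150.5 ≈ -0.0356.
%ΔI = (37,931 − 49,000)/[(49,000+37,931)/2] = -11069/43465.5 ≈ -0.2547.
E_I = %ΔQ/%ΔI ≈ 0.140.
E_I ∈ (0,1): normal good (necessity).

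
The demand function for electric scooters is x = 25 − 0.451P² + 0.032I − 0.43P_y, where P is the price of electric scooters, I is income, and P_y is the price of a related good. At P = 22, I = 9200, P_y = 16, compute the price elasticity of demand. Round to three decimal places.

At the given point, x = 25 − 0.451(22)² + 0.032(9200) − 0.43(16) = 25 − 218.284 + 294.4 − 6.88 = 94.236.
∂x/∂P = −2·0.451·P = -19.844, so E_p = -19.844·(22/94.236) ≈ -4.633.
|E_p| > 1: demand is elastic.

-4.633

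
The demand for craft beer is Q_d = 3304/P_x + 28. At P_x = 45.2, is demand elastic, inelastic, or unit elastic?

At P_x = 45.2, Q_d = 101.0973.
dQ_d/dP_x = −3304/P_x² = −1.6172.
Point elasticity E = (dQ_d/dP_x)·(P_x/Q_d) = -1.6172 × 45.2/101.0973 ≈ -0.723.
|E| ≈ 0.723 < 1, so demand is inelastic.

inelastic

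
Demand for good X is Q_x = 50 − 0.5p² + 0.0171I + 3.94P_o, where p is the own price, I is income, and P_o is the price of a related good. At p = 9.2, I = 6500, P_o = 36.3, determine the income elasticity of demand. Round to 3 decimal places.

First evaluate Q_x: 50 − 0.5(9.2)² + 0.0171(6500) + 3.94(36.3) = 50 − 42.32 + 111.15 + 143.022 = 261.852.
∂Q_x/∂I = +0.0171, so E_I = 0.0171·(6500/261.852) ≈ 0.424.
E_I ∈ (0,1): normal good (necessity).

0.424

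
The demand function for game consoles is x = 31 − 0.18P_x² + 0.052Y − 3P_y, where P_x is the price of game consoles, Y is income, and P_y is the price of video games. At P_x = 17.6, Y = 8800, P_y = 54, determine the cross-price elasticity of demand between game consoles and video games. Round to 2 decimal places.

-0.60

At the given point, x = 31 − 0.18(17.6)² + 0.052(8800) − 3(54) = 31 − 55.7568 + 457.6 − 162 = 270.8432.
∂x/∂P_y = −3, so E_xy = -3·(54/270.8432) ≈ -0.60.
E_xy < 0: the goods are complements.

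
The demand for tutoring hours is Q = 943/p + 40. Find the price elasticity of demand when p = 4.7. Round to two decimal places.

-0.83

At p = 4.7, Q = 240.6383.
dQ/dp = −943/p² = −42.689.
Point elasticity E = (dQ/dp)·(p/Q) = -42.689 × 4.7/240.6383 ≈ -0.83.
|E| < 1, so demand is inelastic at this price.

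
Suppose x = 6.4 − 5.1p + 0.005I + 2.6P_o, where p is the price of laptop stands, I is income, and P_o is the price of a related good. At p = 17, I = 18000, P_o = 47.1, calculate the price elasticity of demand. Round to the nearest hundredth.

-0.66

Substituting, x = 6.4 − 5.1(17) + 0.005(18000) + 2.6(47.1) = 6.4 − 86.7 + 90 + 122.46 = 132.16.
∂x/∂p = −5.1, so E_p = (−5.1)·(17/132.16) ≈ -0.66.
|E_p| < 1: demand is inelastic.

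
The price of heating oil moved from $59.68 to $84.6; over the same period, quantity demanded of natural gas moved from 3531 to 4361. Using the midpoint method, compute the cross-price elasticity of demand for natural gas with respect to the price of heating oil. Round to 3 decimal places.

%ΔQ_x = (4361 − 3531)/[(3531+4361)/2] = 830/3946 ≈ 0.2103.
%ΔP_y = (84.6 − 59.68)/[(59.68+84.6)/2] ≈ 0.3454.
E_xy = 0.2103/0.3454 ≈ 0.609.
E_xy > 0, so natural gas and heating oil are substitutes.

0.609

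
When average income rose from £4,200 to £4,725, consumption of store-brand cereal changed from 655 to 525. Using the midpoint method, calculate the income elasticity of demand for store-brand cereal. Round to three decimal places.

-1.873

%ΔQ = (525 − 655)/[(655+525)/2] = -130/590 ≈ -0.2203.
%ΔI = (4,725 − 4,200)/[(4,200+4,725)/2] = 525/4462.5 ≈ 0.1176.
E_I = %ΔQ/%ΔI ≈ -1.873.
E_I < 0: inferior good.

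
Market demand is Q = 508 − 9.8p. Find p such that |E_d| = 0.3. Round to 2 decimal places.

11.96

Set −bp/(a − bp) = −0.3 ⇒ bp = 0.3(a − bp) ⇒ bp(1+0.3) = 0.3·a.
p = 0.3·508/(9.8·1.3) ≈ 11.96.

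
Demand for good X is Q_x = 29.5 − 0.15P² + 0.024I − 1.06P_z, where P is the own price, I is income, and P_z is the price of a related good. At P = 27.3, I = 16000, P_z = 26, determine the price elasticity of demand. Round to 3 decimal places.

At the given point, Q_x = 29.5 − 0.15(27.3)² + 0.024(16000) − 1.06(26) = 29.5 − 111.7935 + 384 − 27.56 = 274.1465.
∂Q_x/∂P = −2·0.15·P = -8.19, so E_p = -8.19·(27.3/274.1465) ≈ -0.816.
|E_p| < 1: demand is inelastic.

-0.816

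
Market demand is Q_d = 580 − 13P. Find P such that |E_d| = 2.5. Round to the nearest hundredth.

31.87

Set −bP/(a − bP) = −2.5 ⇒ bP = 2.5(a − bP) ⇒ bP(1+2.5) = 2.5·a.
P = 2.5·580/(13·3.5) ≈ 31.87.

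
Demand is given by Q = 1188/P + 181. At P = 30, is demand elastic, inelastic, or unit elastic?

inelastic

At P = 30, Q = 220.6.
dQ/dP = −1188/P² = −1.32.
Point elasticity E = (dQ/dP)·(P/Q) = -1.32 × 30/220.6 ≈ -0.180.
|E| ≈ 0.180 < 1, so demand is inelastic.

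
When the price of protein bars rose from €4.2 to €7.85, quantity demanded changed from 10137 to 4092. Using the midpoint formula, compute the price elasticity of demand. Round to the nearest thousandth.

-1.403

%Δq = (4092 − 10137)/[(10137 + 4092)/2] = -6045/7114.5 ≈ -0.8497.
%ΔP = (7.85 − 4.2)/[(4.2 + 7.85)/2] = 3.65/6.025 ≈ 0.6058.
Arc elasticity E = %Δq/%ΔP ≈ -0.8497/0.6058 ≈ -1.403.
|E| > 1: demand is elastic over this range.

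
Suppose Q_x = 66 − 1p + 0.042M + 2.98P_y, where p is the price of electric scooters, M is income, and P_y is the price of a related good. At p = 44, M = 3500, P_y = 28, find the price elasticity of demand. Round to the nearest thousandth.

At the given point, Q_x = 66 − 1(44) + 0.042(3500) + 2.98(28) = 66 − 44 + 147 + 83.44 = 252.44.
∂Q_x/∂p = −1, so E_p = (−1)·(44/252.44) ≈ -0.174.
|E_p| < 1: demand is inelastic.

-0.174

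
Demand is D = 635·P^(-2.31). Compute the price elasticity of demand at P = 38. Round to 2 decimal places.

For a Cobb–Douglas (constant-elasticity) form D = A·P^α·…, the elasticity with respect to P equals the exponent α at every point.
Here the exponent on P is -2.31, so the price elasticity of demand is -2.31.

-2.31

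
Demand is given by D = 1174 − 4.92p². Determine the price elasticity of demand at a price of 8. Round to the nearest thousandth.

-0.733

At p = 8, D = 859.12.
dD/dp = −2·4.92·p = −78.72.
Point elasticity E = (dD/dp)·(p/D) = -78.72 × 8/859.12 ≈ -0.733.
|E| < 1, so demand is inelastic at this price.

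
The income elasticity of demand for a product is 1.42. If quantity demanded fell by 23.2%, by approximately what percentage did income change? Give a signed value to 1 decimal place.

-16.3

%ΔQ ≈ E × %ΔI ⇒ %ΔI = %ΔQ / E = (-23.2%)/(1.42) ≈ -16.3%.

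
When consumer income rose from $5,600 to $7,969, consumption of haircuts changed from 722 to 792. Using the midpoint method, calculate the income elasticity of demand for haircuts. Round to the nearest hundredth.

0.26

%ΔQ = (792 − 722)/[(722+792)/2] = 70/757 ≈ 0.0925.
%ΔY = (7,969 − 5,600)/[(5,600+7,969)/2] = 2369/6784.5 ≈ 0.3492.
E_I = %ΔQ/%ΔY ≈ 0.26.
E_I ∈ (0,1): normal good (necessity).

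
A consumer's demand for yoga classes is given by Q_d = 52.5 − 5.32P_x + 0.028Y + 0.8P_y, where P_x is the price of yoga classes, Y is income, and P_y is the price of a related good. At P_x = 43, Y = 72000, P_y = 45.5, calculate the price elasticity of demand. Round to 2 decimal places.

At the given point, Q_d = 52.5 − 5.32(43) + 0.028(72000) + 0.8(45.5) = 52.5 − 228.76 + 2016 + 36.4 = 1876.14.
∂Q_d/∂P_x = −5.32, so E_p = (−5.32)·(43/1876.14) ≈ -0.12.
|E_p| < 1: demand is inelastic.

-0.12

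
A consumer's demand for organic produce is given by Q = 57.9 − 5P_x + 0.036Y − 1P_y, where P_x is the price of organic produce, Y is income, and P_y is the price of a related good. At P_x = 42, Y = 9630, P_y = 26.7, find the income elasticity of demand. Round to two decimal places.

2.07

Evaluating quantity at (P_x, Y, P_y) gives Q = 57.9 − 5(42) + 0.036(9630) − 1(26.7) = 57.9 − 210 + 346.68 − 26.7 = 167.88.
∂Q/∂Y = +0.036, so E_I = 0.036·(9630/167.88) ≈ 2.07.
E_I > 1: normal good (luxury).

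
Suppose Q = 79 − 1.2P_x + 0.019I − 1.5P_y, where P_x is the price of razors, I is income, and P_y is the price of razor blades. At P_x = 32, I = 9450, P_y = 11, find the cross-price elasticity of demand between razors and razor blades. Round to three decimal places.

Evaluating quantity at (P_x, I, P_y) gives Q = 79 − 1.2(32) + 0.019(9450) − 1.5(11) = 79 − 38.4 + 179.55 − 16.5 = 203.65.
∂Q/∂P_y = −1.5, so E_xy = -1.5·(11/203.65) ≈ -0.081.
E_xy < 0: the goods are complements.

-0.081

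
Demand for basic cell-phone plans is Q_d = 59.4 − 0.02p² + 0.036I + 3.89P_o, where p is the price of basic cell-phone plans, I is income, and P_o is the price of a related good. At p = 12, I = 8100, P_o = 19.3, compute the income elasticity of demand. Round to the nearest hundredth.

0.69

First evaluate Q_d: 59.4 − 0.02(12)² + 0.036(8100) + 3.89(19.3) = 59.4 − 2.88 + 291.6 + 75.077 = 423.197.
∂Q_d/∂I = +0.036, so E_I = 0.036·(8100/423.197) ≈ 0.69.
E_I ∈ (0,1): normal good (necessity).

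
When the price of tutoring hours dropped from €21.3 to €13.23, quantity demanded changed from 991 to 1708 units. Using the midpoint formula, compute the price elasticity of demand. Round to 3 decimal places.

-1.137

%ΔQ = (1708 − 991)/[(991 + 1708)/2] = 717/1349.5 ≈ 0.5313.
%Δp = (13.23 − 21.3)/[(21.3 + 13.23)/2] = -8.07/17.265 ≈ -0.4674.
Arc elasticity E = %ΔQ/%Δp ≈ 0.5313/-0.4674 ≈ -1.137.
|E| > 1: demand is elastic over this range.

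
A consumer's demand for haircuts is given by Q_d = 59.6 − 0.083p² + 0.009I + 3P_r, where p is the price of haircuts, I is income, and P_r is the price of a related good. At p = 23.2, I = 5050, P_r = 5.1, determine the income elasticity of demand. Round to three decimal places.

0.601

At the given point, Q_d = 59.6 − 0.083(23.2)² + 0.009(5050) + 3(5.1) = 59.6 − 44.6739 + 45.45 + 15.3 = 75.6761.
∂Q_d/∂I = +0.009, so E_I = 0.009·(5050/75.6761) ≈ 0.601.
E_I ∈ (0,1): normal good (necessity).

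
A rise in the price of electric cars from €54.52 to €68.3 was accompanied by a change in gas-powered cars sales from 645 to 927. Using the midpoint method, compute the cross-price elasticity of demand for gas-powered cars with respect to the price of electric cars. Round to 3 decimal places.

%ΔQ_x = (927 − 645)/[(645+927)/2] = 282/786 ≈ 0.3588.
%ΔP_y = (68.3 − 54.52)/[(54.52+68.3)/2] ≈ 0.2244.
E_xy = 0.3588/0.2244 ≈ 1.599.
E_xy > 0, so gas-powered cars and electric cars are substitutes.

1.599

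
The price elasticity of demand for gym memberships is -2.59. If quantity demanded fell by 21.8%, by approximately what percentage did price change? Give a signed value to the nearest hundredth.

%ΔQ ≈ E × %ΔP ⇒ %ΔP = %ΔQ / E = (-21.8%)/(-2.59) ≈ 8.42%.

8.42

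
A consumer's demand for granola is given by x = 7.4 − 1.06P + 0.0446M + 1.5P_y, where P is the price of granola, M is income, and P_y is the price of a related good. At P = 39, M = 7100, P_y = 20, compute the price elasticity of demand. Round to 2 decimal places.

-0.13

First evaluate x: 7.4 − 1.06(39) + 0.0446(7100) + 1.5(20) = 7.4 − 41.34 + 316.66 + 30 = 312.72.
∂x/∂P = −1.06, so E_p = (−1.06)·(39/312.72) ≈ -0.13.
|E_p| < 1: demand is inelastic.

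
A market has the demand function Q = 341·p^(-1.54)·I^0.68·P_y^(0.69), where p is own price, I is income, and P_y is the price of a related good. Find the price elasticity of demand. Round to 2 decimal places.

-1.54

For a Cobb–Douglas (constant-elasticity) form Q = A·p^α·…, the elasticity with respect to p equals the exponent α at every point.
Here the exponent on p is -1.54, so the price elasticity of demand is -1.54.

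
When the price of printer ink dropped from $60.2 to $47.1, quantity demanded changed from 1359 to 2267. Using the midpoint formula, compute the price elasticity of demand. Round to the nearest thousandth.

%ΔQ = (2267 − 1359)/[(1359 + 2267)/2] = 908/1813 ≈ 0.5008.
%ΔP = (47.1 − 60.2)/[(60.2 + 47.1)/2] = -13.1/53.65 ≈ -0.2442.
Arc elasticity E = %ΔQ/%ΔP ≈ 0.5008/-0.2442 ≈ -2.051.
|E| > 1: demand is elastic over this range.

-2.051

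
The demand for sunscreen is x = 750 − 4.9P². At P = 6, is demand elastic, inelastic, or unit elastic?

inelastic

At P = 6, x = 573.6.
dx/dP = −2·4.9·P = −58.8.
Point elasticity E = (dx/dP)·(P/x) = -58.8 × 6/573.6 ≈ -0.615.
|E| ≈ 0.615 < 1, so demand is inelastic.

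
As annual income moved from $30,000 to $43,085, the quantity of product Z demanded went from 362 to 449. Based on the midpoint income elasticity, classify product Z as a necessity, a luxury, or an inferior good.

%ΔQ = (449 − 362)/[(362+449)/2] = 87/405.5 ≈ 0.2145.
%ΔI = (43,085 − 30,000)/[(30,000+43,085)/2] = 13085/36542.5 ≈ 0.3581.
E_I = %ΔQ/%ΔI ≈ 0.599.
E_I ∈ (0,1): normal good (necessity).

necessity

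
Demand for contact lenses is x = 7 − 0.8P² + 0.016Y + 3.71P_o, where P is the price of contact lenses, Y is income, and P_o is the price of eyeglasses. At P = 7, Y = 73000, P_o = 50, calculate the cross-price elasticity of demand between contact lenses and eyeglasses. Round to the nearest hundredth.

0.14

x = 7 − 0.8(7)² + 0.016(73000) + 3.71(50) = 7 − 39.2 + 1168 + 185.5 = 1321.3.
∂x/∂P_o = +3.71, so E_xy = 3.71·(50/1321.3) ≈ 0.14.
E_xy > 0: the goods are substitutes.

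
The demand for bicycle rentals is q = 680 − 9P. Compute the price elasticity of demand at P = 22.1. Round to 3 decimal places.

At P = 22.1, q = 481.1.
dq/dP = −9.
Point elasticity E = (dq/dP)·(P/q) = -9 × 22.1/481.1 ≈ -0.413.
|E| < 1, so demand is inelastic at this price.

-0.413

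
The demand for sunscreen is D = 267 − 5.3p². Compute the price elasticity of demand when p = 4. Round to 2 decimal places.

-0.93

At p = 4, D = 182.2.
dD/dp = −2·5.3·p = −42.4.
Point elasticity E = (dD/dp)·(p/D) = -42.4 × 4/182.2 ≈ -0.93.
|E| < 1, so demand is inelastic at this price.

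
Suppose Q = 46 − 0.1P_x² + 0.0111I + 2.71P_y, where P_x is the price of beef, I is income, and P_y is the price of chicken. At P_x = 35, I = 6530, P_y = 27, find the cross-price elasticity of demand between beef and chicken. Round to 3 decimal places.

Evaluating quantity at (P_x, I, P_y) gives Q = 46 − 0.1(35)² + 0.0111(6530) + 2.71(27) = 46 − 122.5 + 72.483 + 73.17 = 69.153.
∂Q/∂P_y = +2.71, so E_xy = 2.71·(27/69.153) ≈ 1.058.
E_xy > 0: the goods are substitutes.

1.058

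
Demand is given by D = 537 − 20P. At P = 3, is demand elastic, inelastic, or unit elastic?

inelastic

At P = 3, D = 477.
dD/dP = −20.
Point elasticity E = (dD/dP)·(P/D) = -20 × 3/477 ≈ -0.126.
|E| ≈ 0.126 < 1, so demand is inelastic.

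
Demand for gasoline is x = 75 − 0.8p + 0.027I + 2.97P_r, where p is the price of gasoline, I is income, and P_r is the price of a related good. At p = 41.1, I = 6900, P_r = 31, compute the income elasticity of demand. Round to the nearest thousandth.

First evaluate x: 75 − 0.8(41.1) + 0.027(6900) + 2.97(31) = 75 − 32.88 + 186.3 + 92.07 = 320.49.
∂x/∂I = +0.027, so E_I = 0.027·(6900/320.49) ≈ 0.581.
E_I ∈ (0,1): normal good (necessity).

0.581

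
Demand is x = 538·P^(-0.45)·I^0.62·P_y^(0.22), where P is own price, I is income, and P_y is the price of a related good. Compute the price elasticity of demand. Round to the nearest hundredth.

-0.45

For a Cobb–Douglas (constant-elasticity) form x = A·P^α·…, the elasticity with respect to P equals the exponent α at every point.
Here the exponent on P is -0.45, so the price elasticity of demand is -0.45.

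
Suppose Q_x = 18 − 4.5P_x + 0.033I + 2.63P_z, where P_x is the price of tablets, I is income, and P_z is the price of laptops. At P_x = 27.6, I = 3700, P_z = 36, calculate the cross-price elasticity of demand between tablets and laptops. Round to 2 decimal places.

0.86

Q_x = 18 − 4.5(27.6) + 0.033(3700) + 2.63(36) = 18 − 124.2 + 122.1 + 94.68 = 110.58.
∂Q_x/∂P_z = +2.63, so E_xy = 2.63·(36/110.58) ≈ 0.86.
E_xy > 0: the goods are substitutes.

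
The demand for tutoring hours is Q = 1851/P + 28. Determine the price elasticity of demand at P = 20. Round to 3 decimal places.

-0.768

At P = 20, Q = 120.55.
dQ/dP = −1851/P² = −4.6275.
Point elasticity E = (dQ/dP)·(P/Q) = -4.6275 × 20/120.55 ≈ -0.768.
|E| < 1, so demand is inelastic at this price.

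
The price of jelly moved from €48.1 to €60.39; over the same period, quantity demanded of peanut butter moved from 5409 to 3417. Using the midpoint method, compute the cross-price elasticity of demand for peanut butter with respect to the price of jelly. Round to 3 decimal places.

%ΔQ_x = (3417 − 5409)/[(5409+3417)/2] = -1992/4413 ≈ -0.4514.
%ΔP_y = (60.39 − 48.1)/[(48.1+60.39)/2] ≈ 0.2266.
E_xy = -0.4514/0.2266 ≈ -1.992.
E_xy < 0, so peanut butter and jelly are complements.

-1.992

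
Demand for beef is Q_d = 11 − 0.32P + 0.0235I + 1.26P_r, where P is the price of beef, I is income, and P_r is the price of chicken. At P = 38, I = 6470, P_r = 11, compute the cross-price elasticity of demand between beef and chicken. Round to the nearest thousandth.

0.084

Q_d = 11 − 0.32(38) + 0.0235(6470) + 1.26(11) = 11 − 12.16 + 152.045 + 13.86 = 164.745.
∂Q_d/∂P_r = +1.26, so E_xy = 1.26·(11/164.745) ≈ 0.084.
E_xy > 0: the goods are substitutes.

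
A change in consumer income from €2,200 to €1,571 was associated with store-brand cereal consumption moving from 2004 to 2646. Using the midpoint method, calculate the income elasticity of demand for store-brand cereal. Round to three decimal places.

-0.828

%ΔQ = (2646 − 2004)/[(2004+2646)/2] = 642/2325 ≈ 0.2761.
%ΔY = (1,571 − 2,200)/[(2,200+1,571)/2] = -629/1885.5 ≈ -0.3336.
E_I = %ΔQ/%ΔY ≈ -0.828.
E_I < 0: inferior good.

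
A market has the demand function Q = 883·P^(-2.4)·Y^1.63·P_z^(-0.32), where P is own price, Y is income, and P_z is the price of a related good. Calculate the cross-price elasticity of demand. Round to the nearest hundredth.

-0.32

For a Cobb–Douglas (constant-elasticity) form Q = A·P_z^α·…, the elasticity with respect to P_z equals the exponent α at every point.
Here the exponent on P_z is -0.32, so the cross-price elasticity of demand is -0.32.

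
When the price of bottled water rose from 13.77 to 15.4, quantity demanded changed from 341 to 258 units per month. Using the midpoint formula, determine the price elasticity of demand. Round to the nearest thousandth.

%ΔQ = (258 − 341)/[(341 + 258)/2] = -83/299.5 ≈ -0.2771.
%ΔP = (15.4 − 13.77)/[(13.77 + 15.4)/2] = 1.63/14.585 ≈ 0.1118.
Arc elasticity E = %ΔQ/%ΔP ≈ -0.2771/0.1118 ≈ -2.480.
|E| > 1: demand is elastic over this range.

-2.480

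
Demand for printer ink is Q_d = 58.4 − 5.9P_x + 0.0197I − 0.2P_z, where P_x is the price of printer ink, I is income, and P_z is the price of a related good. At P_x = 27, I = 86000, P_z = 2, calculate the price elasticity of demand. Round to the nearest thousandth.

Substituting, Q_d = 58.4 − 5.9(27) + 0.0197(86000) − 0.2(2) = 58.4 − 159.3 + 1694.2 − 0.4 = 1592.9.
∂Q_d/∂P_x = −5.9, so E_p = (−5.9)·(27/1592.9) ≈ -0.100.
|E_p| < 1: demand is inelastic.

-0.100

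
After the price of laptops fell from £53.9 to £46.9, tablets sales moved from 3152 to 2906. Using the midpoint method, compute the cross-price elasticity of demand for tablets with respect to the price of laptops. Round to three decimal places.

%ΔQ_x = (2906 − 3152)/[(3152+2906)/2] = -246/3029 ≈ -0.0812.
%ΔP_y = (46.9 − 53.9)/[(53.9+46.9)/2] ≈ -0.1389.
E_xy = -0.0812/-0.1389 ≈ 0.585.
E_xy > 0, so tablets and laptops are substitutes.

0.585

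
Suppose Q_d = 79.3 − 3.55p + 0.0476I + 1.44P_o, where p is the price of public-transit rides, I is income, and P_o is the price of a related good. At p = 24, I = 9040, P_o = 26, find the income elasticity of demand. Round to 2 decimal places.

Substituting, Q_d = 79.3 − 3.55(24) + 0.0476(9040) + 1.44(26) = 79.3 − 85.2 + 430.304 + 37.44 = 461.844.
∂Q_d/∂I = +0.0476, so E_I = 0.0476·(9040/461.844) ≈ 0.93.
E_I ∈ (0,1): normal good (necessity).

0.93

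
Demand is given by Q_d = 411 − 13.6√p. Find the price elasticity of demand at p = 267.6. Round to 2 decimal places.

At p = 267.6, Q_d = 188.5246.
dQ_d/dp = −13.6/(2√p) = −13.6/(2·16.3585).
Point elasticity E = (dQ_d/dp)·(p/Q_d) = -0.4157 × 267.6/188.5246 ≈ -0.59.
|E| < 1, so demand is inelastic at this price.

-0.59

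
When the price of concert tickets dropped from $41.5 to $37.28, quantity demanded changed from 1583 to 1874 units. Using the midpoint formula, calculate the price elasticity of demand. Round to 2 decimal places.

%ΔQ = (1874 − 1583)/[(1583 + 1874)/2] = 291/1728.5 ≈ 0.1684.
%ΔP = (37.28 − 41.5)/[(41.5 + 37.28)/2] = -4.22/39.39 ≈ -0.1071.
Arc elasticity E = %ΔQ/%ΔP ≈ 0.1684/-0.1071 ≈ -1.57.
|E| > 1: demand is elastic over this range.

-1.57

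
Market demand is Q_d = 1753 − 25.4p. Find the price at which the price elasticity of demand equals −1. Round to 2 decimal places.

34.51

For linear demand Q_d = a − bp, E = −bp/(a − bp). |E| = 1 ⇒ bp = a − bp ⇒ p = a/(2b).
p = 1753/(2·25.4) ≈ 34.51.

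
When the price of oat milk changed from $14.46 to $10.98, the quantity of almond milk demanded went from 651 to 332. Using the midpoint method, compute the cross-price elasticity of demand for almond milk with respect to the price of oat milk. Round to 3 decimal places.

%ΔQ_x = (332 − 651)/[(651+332)/2] = -319/491.5 ≈ -0.6490.
%ΔP_y = (10.98 − 14.46)/[(14.46+10.98)/2] ≈ -0.2736.
E_xy = -0.6490/-0.2736 ≈ 2.372.
E_xy > 0, so almond milk and oat milk are substitutes.

2.372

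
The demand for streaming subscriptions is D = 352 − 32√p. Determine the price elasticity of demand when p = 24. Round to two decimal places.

At p = 24, D = 195.2327.
dD/dp = −32/(2√p) = −32/(2·4.899).
Point elasticity E = (dD/dp)·(p/D) = -3.266 × 24/195.2327 ≈ -0.40.
|E| < 1, so demand is inelastic at this price.

-0.40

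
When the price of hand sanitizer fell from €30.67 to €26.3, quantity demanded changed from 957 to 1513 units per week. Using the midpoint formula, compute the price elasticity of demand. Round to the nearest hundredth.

-2.93

%ΔQ = (1513 − 957)/[(957 + 1513)/2] = 556/1235 ≈ 0.4502.
%Δp = (26.3 − 30.67)/[(30.67 + 26.3)/2] = -4.37/28.485 ≈ -0.1534.
Arc elasticity E = %ΔQ/%Δp ≈ 0.4502/-0.1534 ≈ -2.93.
|E| > 1: demand is elastic over this range.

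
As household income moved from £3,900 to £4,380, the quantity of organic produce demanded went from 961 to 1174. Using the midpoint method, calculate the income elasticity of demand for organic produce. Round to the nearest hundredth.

%ΔQ = (1174 − 961)/[(961+1174)/2] = 213/1067.5 ≈ 0.1995.
%ΔI = (4,380 − 3,900)/[(3,900+4,380)/2] = 480/4140 ≈ 0.1159.
E_I = %ΔQ/%ΔI ≈ 1.72.
E_I > 1: normal good (luxury).

1.72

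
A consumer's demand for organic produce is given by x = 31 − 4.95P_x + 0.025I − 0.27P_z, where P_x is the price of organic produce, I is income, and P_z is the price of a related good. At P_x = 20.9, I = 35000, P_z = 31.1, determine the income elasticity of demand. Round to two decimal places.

x = 31 − 4.95(20.9) + 0.025(35000) − 0.27(31.1) = 31 − 103.455 + 875 − 8.397 = 794.148.
∂x/∂I = +0.025, so E_I = 0.025·(35000/794.148) ≈ 1.10.
E_I > 1: normal good (luxury).

1.10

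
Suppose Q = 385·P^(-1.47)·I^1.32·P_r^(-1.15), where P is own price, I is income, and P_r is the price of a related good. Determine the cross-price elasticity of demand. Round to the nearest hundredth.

-1.15

For a Cobb–Douglas (constant-elasticity) form Q = A·P_r^α·…, the elasticity with respect to P_r equals the exponent α at every point.
Here the exponent on P_r is -1.15, so the cross-price elasticity of demand is -1.15.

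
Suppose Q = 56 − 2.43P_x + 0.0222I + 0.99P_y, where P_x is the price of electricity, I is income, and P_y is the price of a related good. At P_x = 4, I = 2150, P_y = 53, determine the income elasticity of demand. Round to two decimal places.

Q = 56 − 2.43(4) + 0.0222(2150) + 0.99(53) = 56 − 9.72 + 47.73 + 52.47 = 146.48.
∂Q/∂I = +0.0222, so E_I = 0.0222·(2150/146.48) ≈ 0.33.
E_I ∈ (0,1): normal good (necessity).

0.33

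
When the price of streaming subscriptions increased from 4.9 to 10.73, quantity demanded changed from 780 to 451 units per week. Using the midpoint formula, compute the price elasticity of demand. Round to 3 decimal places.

-0.717

%ΔQ = (451 − 780)/[(780 + 451)/2] = -329/615.5 ≈ -0.5345.
%Δp = (10.73 − 4.9)/[(4.9 + 10.73)/2] = 5.83/7.815 ≈ 0.7460.
Arc elasticity E = %ΔQ/%Δp ≈ -0.5345/0.7460 ≈ -0.717.
|E| < 1: demand is inelastic over this range.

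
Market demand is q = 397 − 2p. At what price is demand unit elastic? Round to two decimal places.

99.25

For linear demand q = a − bp, E = −bp/(a − bp). |E| = 1 ⇒ bp = a − bp ⇒ p = a/(2b).
p = 397/(2·2) = 99.25.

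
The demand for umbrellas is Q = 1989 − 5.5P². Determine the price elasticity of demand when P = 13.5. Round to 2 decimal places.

At P = 13.5, Q = 986.625.
dQ/dP = −2·5.5·P = −148.5.
Point elasticity E = (dQ/dP)·(P/Q) = -148.5 × 13.5/986.625 ≈ -2.03.
|E| > 1, so demand is elastic at this price.

-2.03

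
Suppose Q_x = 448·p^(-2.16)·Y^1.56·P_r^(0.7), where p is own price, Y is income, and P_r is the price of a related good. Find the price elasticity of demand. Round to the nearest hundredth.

For a Cobb–Douglas (constant-elasticity) form Q_x = A·p^α·…, the elasticity with respect to p equals the exponent α at every point.
Here the exponent on p is -2.16, so the price elasticity of demand is -2.16.

-2.16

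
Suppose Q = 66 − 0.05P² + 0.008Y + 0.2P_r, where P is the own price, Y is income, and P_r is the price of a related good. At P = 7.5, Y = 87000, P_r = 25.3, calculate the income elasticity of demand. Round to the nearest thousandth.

Substituting, Q = 66 − 0.05(7.5)² + 0.008(87000) + 0.2(25.3) = 66 − 2.8125 + 696 + 5.06 = 764.2475.
∂Q/∂Y = +0.008, so E_I = 0.008·(87000/764.2475) ≈ 0.911.
E_I ∈ (0,1): normal good (necessity).

0.911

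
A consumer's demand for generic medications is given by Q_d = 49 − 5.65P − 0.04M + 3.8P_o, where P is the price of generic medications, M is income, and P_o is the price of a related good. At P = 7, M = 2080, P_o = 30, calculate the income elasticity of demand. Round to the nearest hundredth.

-2.07

Substituting, Q_d = 49 − 5.65(7) − 0.04(2080) + 3.8(30) = 49 − 39.55 − 83.2 + 114 = 40.25.
∂Q_d/∂M = −0.04, so E_I = -0.04·(2080/40.25) ≈ -2.07.
E_I < 0: inferior good.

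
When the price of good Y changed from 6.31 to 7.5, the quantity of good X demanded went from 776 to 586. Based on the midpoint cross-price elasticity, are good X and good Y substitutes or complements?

complements

%ΔQ_x = (586 − 776)/[(776+586)/2] = -190/681 ≈ -0.2790.
%ΔP_y = (7.5 − 6.31)/[(6.31+7.5)/2] ≈ 0.1723.
E_xy = -0.2790/0.1723 ≈ -1.619.
E_xy < 0, so the goods are complements.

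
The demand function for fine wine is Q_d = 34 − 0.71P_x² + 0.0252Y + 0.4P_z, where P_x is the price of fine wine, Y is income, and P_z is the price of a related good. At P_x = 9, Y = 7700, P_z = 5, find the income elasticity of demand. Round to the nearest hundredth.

Substituting, Q_d = 34 − 0.71(9)² + 0.0252(7700) + 0.4(5) = 34 − 57.51 + 194.04 + 2 = 172.53.
∂Q_d/∂Y = +0.0252, so E_I = 0.0252·(7700/172.53) ≈ 1.12.
E_I > 1: normal good (luxury).

1.12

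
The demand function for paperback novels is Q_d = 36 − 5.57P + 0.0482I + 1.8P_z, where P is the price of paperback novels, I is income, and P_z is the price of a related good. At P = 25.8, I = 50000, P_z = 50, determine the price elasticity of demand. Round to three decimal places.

-0.060

First evaluate Q_d: 36 − 5.57(25.8) + 0.0482(50000) + 1.8(50) = 36 − 143.706 + 2410 + 90 = 2392.294.
∂Q_d/∂P = −5.57, so E_p = (−5.57)·(25.8/2392.294) ≈ -0.060.
|E_p| < 1: demand is inelastic.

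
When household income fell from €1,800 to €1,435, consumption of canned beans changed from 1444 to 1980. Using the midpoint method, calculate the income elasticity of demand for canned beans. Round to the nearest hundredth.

%ΔQ = (1980 − 1444)/[(1444+1980)/2] = 536/1712 ≈ 0.3131.
%ΔY = (1,435 − 1,800)/[(1,800+1,435)/2] = -365/1617.5 ≈ -0.2257.
E_I = %ΔQ/%ΔY ≈ -1.39.
E_I < 0: inferior good.

-1.39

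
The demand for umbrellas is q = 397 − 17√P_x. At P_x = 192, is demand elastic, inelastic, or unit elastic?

At P_x = 192, q = 161.4411.
dq/dP_x = −17/(2√P_x) = −17/(2·13.8564).
Point elasticity E = (dq/dP_x)·(P_x/q) = -0.6134 × 192/161.4411 ≈ -0.730.
|E| ≈ 0.730 < 1, so demand is inelastic.

inelastic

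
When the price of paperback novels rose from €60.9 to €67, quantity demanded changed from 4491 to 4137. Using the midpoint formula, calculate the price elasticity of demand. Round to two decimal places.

%ΔQ = (4137 − 4491)/[(4491 + 4137)/2] = -354/4314 ≈ -0.0821.
%ΔP = (67 − 60.9)/[(60.9 + 67)/2] = 6.1/63.95 ≈ 0.0954.
Arc elasticity E = %ΔQ/%ΔP ≈ -0.0821/0.0954 ≈ -0.86.
|E| < 1: demand is inelastic over this range.

-0.86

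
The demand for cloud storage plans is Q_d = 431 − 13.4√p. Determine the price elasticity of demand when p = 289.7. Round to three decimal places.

-0.562

At p = 289.7, Q_d = 202.9243.
dQ_d/dp = −13.4/(2√p) = −13.4/(2·17.0206).
Point elasticity E = (dQ_d/dp)·(p/Q_d) = -0.3936 × 289.7/202.9243 ≈ -0.562.
|E| < 1, so demand is inelastic at this price.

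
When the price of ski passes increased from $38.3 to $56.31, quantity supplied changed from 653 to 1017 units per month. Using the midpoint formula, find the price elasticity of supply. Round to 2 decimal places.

1.15

%Δq = (1017 − 653)/[(653 + 1017)/2] = 364/835 ≈ 0.4359.
%Δp = (56.31 − 38.3)/[(38.3 + 56.31)/2] = 18.01/47.305 ≈ 0.3807.
Arc elasticity E = %Δq/%Δp ≈ 0.4359/0.3807 ≈ 1.15.
|E| > 1: supply is elastic over this range.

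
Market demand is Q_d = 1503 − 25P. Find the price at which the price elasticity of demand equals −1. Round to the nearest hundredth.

30.06

For linear demand Q_d = a − bP, E = −bP/(a − bP). |E| = 1 ⇒ bP = a − bP ⇒ P = a/(2b).
P = 1503/(2·25) = 30.06.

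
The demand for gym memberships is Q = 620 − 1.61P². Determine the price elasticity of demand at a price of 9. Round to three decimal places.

At P = 9, Q = 489.59.
dQ/dP = −2·1.61·P = −28.98.
Point elasticity E = (dQ/dP)·(P/Q) = -28.98 × 9/489.59 ≈ -0.533.
|E| < 1, so demand is inelastic at this price.

-0.533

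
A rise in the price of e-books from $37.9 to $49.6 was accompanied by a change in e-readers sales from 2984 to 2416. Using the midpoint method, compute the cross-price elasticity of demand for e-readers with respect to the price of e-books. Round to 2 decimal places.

-0.79

%ΔQ_x = (2416 − 2984)/[(2984+2416)/2] = -568/2700 ≈ -0.2104.
%ΔP_y = (49.6 − 37.9)/[(37.9+49.6)/2] ≈ 0.2674.
E_xy = -0.2104/0.2674 ≈ -0.79.
E_xy < 0, so e-readers and e-books are complements.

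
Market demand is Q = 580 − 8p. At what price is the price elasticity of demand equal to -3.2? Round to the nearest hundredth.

55.24

Set −bp/(a − bp) = −3.2 ⇒ bp = 3.2(a − bp) ⇒ bp(1+3.2) = 3.2·a.
p = 3.2·580/(8·4.2) ≈ 55.24.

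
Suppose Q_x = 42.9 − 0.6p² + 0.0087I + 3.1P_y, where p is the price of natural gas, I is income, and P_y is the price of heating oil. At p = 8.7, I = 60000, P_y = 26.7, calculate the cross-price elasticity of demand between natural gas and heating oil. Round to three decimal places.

Evaluating quantity at (p, I, P_y) gives Q_x = 42.9 − 0.6(8.7)² + 0.0087(60000) + 3.1(26.7) = 42.9 − 45.414 + 522 + 82.77 = 602.256.
∂Q_x/∂P_y = +3.1, so E_xy = 3.1·(26.7/602.256) ≈ 0.137.
E_xy > 0: the goods are substitutes.

0.137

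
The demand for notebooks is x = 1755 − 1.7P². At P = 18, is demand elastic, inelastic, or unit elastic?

inelastic

At P = 18, x = 1204.2.
dx/dP = −2·1.7·P = −61.2.
Point elasticity E = (dx/dP)·(P/x) = -61.2 × 18/1204.2 ≈ -0.915.
|E| ≈ 0.915 < 1, so demand is inelastic.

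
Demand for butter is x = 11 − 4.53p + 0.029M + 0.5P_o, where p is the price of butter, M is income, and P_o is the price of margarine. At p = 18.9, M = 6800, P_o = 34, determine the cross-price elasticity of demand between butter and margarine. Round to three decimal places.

At the given point, x = 11 − 4.53(18.9) + 0.029(6800) + 0.5(34) = 11 − 85.617 + 197.2 + 17 = 139.583.
∂x/∂P_o = +0.5, so E_xy = 0.5·(34/139.583) ≈ 0.122.
E_xy > 0: the goods are substitutes.

0.122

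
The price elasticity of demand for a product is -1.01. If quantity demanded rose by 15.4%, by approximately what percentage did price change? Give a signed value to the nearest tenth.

-15.2

%ΔQ ≈ E × %ΔP ⇒ %ΔP = %ΔQ / E = (15.4%)/(-1.01) ≈ -15.2%.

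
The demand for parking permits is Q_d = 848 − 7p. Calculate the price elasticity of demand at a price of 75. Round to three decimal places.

At p = 75, Q_d = 323.
dQ_d/dp = −7.
Point elasticity E = (dQ_d/dp)·(p/Q_d) = -7 × 75/323 ≈ -1.625.
|E| > 1, so demand is elastic at this price.

-1.625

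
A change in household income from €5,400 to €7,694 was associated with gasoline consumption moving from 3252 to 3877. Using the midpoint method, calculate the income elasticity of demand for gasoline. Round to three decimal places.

%ΔQ = (3877 − 3252)/[(3252+3877)/2] = 625/3564.5 ≈ 0.1753.
%ΔM = (7,694 − 5,400)/[(5,400+7,694)/2] = 2294/6547 ≈ 0.3504.
E_I = %ΔQ/%ΔM ≈ 0.500.
E_I ∈ (0,1): normal good (necessity).

0.500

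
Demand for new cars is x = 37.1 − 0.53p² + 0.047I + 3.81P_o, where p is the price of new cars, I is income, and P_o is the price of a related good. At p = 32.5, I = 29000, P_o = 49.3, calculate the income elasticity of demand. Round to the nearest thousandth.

1.326

Substituting, x = 37.1 − 0.53(32.5)² + 0.047(29000) + 3.81(49.3) = 37.1 − 559.8125 + 1363 + 187.833 = 1028.1205.
∂x/∂I = +0.047, so E_I = 0.047·(29000/1028.1205) ≈ 1.326.
E_I > 1: normal good (luxury).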